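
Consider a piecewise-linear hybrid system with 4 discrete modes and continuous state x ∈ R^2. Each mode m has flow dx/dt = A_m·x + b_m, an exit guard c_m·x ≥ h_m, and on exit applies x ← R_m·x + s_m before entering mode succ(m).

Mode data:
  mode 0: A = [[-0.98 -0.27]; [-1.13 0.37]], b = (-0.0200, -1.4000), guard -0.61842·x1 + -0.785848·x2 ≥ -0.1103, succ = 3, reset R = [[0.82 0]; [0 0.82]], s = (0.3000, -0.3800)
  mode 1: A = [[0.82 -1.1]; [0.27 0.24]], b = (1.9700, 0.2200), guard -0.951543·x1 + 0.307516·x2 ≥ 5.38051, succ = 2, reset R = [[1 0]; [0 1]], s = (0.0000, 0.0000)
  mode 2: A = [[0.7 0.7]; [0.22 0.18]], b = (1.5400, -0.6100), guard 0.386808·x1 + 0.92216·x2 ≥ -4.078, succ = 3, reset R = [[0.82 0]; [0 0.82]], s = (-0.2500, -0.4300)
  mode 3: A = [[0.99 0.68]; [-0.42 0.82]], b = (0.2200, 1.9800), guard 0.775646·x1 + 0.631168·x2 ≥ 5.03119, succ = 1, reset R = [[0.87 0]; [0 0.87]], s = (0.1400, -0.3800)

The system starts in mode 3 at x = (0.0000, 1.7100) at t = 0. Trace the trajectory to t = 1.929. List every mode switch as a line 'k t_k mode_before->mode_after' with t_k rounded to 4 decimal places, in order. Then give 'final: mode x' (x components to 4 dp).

1 0.7536 3->1
final: 1 -0.3146 5.9598

Mode 3: guard c·x = 5.0312 hit at Δt = 0.7536 (t = 0.7536), x⁻ = (2.5279, 4.8647) → reset → x⁺ = (2.3393, 3.8523), jump to mode 1
Mode 1: flow for 1.1754 to horizon, guard not reached → x = (-0.3146, 5.9598)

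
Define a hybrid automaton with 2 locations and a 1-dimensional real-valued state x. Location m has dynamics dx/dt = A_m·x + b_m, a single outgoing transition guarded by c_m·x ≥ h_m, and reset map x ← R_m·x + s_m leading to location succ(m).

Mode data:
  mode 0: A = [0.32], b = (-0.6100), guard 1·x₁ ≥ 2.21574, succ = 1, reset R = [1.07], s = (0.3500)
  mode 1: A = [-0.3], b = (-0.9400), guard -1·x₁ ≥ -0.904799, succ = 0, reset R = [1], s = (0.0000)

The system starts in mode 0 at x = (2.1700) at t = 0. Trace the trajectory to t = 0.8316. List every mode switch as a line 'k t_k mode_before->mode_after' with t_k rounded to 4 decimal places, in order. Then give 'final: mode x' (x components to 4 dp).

1 0.4998 0->1
final: 1 2.1661

Mode 0: guard c·x = 2.2157 hit at Δt = 0.4998 (t = 0.4998), x⁻ = (2.2157) → reset → x⁺ = (2.7208), jump to mode 1
Mode 1: flow for 0.3318 to horizon, guard not reached → x = (2.1661)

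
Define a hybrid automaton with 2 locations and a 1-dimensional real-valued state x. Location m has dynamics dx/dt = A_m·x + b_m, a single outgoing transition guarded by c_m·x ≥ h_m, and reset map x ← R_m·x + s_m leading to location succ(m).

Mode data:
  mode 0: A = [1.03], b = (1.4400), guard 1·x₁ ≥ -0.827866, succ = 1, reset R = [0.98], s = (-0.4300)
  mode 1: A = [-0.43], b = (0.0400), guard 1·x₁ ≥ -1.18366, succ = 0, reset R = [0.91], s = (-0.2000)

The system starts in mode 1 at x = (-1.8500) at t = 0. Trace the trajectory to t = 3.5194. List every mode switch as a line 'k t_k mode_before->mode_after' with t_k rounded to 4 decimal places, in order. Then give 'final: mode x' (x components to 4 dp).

1 0.9767 1->0
2 2.4823 0->1
3 2.5850 1->0
final: 0 -1.0815

Mode 1: guard c·x = -1.1837 hit at Δt = 0.9767 (t = 0.9767), x⁻ = (-1.1837) → reset → x⁺ = (-1.2771), jump to mode 0
Mode 0: guard c·x = -0.8279 hit at Δt = 1.5056 (t = 2.4823), x⁻ = (-0.8279) → reset → x⁺ = (-1.2413), jump to mode 1
Mode 1: guard c·x = -1.1837 hit at Δt = 0.1027 (t = 2.5850), x⁻ = (-1.1837) → reset → x⁺ = (-1.2771), jump to mode 0
Mode 0: flow for 0.9344 to horizon, guard not reached → x = (-1.0815)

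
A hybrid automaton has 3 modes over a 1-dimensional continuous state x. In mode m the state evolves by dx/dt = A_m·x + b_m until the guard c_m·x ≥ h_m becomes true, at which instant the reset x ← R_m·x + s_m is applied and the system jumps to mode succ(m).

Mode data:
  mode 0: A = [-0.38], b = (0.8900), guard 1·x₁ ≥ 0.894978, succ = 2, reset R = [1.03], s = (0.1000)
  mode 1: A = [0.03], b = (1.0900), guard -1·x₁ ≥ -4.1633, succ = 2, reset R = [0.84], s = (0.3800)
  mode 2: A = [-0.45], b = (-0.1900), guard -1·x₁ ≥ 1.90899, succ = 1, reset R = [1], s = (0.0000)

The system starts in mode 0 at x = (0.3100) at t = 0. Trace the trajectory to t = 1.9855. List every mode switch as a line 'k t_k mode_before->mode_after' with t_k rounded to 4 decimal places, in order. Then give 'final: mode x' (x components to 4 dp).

Mode 0: guard c·x = 0.8950 hit at Δt = 0.8934 (t = 0.8934), x⁻ = (0.8950) → reset → x⁺ = (1.0218), jump to mode 2
Mode 2: flow for 1.0921 to horizon, guard not reached → x = (0.4612)

1 0.8934 0->2
final: 2 0.4612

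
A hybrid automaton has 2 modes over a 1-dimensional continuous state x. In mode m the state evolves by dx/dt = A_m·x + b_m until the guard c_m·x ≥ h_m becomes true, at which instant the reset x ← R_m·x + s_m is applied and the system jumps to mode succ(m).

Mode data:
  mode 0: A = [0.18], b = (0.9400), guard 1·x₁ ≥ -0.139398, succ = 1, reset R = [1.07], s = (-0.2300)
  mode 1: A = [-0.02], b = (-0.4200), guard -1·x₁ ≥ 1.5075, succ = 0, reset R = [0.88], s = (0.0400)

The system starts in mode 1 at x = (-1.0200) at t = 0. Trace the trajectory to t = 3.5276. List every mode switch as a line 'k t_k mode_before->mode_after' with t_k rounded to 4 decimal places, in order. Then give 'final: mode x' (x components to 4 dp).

Mode 1: guard c·x = 1.5075 hit at Δt = 1.2351 (t = 1.2351), x⁻ = (-1.5075) → reset → x⁺ = (-1.2866), jump to mode 0
Mode 0: guard c·x = -0.1394 hit at Δt = 1.4211 (t = 2.6562), x⁻ = (-0.1394) → reset → x⁺ = (-0.3792), jump to mode 1
Mode 1: flow for 0.8714 to horizon, guard not reached → x = (-0.7354)

1 1.2351 1->0
2 2.6562 0->1
final: 1 -0.7354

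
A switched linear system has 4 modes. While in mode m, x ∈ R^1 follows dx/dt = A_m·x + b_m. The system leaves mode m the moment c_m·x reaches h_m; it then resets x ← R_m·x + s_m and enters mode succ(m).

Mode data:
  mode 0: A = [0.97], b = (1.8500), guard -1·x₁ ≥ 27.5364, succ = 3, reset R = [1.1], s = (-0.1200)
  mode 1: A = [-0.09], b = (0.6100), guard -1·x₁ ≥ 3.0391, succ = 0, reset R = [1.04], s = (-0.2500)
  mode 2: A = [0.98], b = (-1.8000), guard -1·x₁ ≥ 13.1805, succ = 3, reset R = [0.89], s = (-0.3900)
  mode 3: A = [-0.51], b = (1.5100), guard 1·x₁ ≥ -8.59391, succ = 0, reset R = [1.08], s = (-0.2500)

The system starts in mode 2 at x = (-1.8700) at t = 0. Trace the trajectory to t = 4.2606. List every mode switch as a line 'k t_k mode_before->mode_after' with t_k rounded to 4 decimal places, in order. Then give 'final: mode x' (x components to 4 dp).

Mode 2: guard c·x = 13.1805 hit at Δt = 1.4276 (t = 1.4276), x⁻ = (-13.1805) → reset → x⁺ = (-12.1206), jump to mode 3
Mode 3: guard c·x = -8.5939 hit at Δt = 0.5223 (t = 1.9499), x⁻ = (-8.5939) → reset → x⁺ = (-9.5314), jump to mode 0
Mode 0: guard c·x = 27.5364 hit at Δt = 1.2499 (t = 3.1998), x⁻ = (-27.5364) → reset → x⁺ = (-30.4100), jump to mode 3
Mode 3: flow for 1.0608 to horizon, guard not reached → x = (-16.4664)

1 1.4276 2->3
2 1.9499 3->0
3 3.1998 0->3
final: 3 -16.4664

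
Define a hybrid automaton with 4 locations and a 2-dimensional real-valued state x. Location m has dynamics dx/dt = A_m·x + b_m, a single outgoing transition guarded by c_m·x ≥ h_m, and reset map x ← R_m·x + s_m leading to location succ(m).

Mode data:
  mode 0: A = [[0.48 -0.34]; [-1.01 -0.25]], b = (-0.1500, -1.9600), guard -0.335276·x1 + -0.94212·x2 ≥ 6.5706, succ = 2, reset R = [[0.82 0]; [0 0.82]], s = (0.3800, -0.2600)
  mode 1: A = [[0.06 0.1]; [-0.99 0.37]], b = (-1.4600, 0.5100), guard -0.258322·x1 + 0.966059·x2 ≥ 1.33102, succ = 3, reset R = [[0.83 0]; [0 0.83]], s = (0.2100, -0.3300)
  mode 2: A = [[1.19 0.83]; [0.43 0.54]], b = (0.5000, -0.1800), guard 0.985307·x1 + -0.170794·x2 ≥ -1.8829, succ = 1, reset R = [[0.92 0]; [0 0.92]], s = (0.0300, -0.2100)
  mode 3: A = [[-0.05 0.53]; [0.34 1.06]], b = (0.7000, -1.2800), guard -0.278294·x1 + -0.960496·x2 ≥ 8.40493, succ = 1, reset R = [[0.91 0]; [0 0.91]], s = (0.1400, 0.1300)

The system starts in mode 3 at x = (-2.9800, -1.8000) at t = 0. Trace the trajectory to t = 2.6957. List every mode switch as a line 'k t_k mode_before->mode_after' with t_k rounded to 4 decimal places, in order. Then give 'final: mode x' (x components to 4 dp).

1 0.8332 3->1
2 2.3311 1->3
final: 3 -5.4811 -2.4647

Mode 3: guard c·x = 8.4049 hit at Δt = 0.8332 (t = 0.8332), x⁻ = (-4.1271, -7.5548) → reset → x⁺ = (-3.6156, -6.7449), jump to mode 1
Mode 1: guard c·x = 1.3310 hit at Δt = 1.4979 (t = 2.3311), x⁻ = (-6.9263, -0.4743) → reset → x⁺ = (-5.5389, -0.7237), jump to mode 3
Mode 3: flow for 0.3646 to horizon, guard not reached → x = (-5.4811, -2.4647)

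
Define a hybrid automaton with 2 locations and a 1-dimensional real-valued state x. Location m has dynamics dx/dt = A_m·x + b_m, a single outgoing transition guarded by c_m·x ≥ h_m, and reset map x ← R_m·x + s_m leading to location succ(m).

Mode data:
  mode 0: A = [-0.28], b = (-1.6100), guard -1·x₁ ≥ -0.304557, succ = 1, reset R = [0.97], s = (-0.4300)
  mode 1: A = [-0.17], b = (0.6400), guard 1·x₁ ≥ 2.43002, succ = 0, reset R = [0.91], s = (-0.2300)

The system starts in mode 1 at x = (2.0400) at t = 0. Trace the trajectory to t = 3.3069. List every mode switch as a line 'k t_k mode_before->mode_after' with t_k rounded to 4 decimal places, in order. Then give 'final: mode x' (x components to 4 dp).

1 1.5080 1->0
2 2.3811 0->1
final: 1 0.4333

Mode 1: guard c·x = 2.4300 hit at Δt = 1.5080 (t = 1.5080), x⁻ = (2.4300) → reset → x⁺ = (1.9813), jump to mode 0
Mode 0: guard c·x = -0.3046 hit at Δt = 0.8731 (t = 2.3811), x⁻ = (0.3046) → reset → x⁺ = (-0.1346), jump to mode 1
Mode 1: flow for 0.9258 to horizon, guard not reached → x = (0.4333)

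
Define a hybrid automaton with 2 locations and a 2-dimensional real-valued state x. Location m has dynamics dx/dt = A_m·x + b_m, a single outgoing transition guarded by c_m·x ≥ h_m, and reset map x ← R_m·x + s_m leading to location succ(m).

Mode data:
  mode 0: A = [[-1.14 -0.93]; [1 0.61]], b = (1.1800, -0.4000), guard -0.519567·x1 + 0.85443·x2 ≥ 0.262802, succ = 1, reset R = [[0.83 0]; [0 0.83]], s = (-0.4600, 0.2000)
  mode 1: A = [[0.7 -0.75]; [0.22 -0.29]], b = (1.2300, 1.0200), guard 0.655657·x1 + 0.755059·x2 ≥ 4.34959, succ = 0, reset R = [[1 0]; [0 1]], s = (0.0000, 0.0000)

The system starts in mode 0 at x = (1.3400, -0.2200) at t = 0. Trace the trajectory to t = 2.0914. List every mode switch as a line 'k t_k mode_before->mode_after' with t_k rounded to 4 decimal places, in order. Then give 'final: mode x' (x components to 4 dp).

Mode 0: guard c·x = 0.2628 hit at Δt = 1.1397 (t = 1.1397), x⁻ = (0.8772, 0.8410) → reset → x⁺ = (0.2681, 0.8980), jump to mode 1
Mode 1: flow for 0.9517 to horizon, guard not reached → x = (0.9324, 1.6437)

1 1.1397 0->1
final: 1 0.9324 1.6437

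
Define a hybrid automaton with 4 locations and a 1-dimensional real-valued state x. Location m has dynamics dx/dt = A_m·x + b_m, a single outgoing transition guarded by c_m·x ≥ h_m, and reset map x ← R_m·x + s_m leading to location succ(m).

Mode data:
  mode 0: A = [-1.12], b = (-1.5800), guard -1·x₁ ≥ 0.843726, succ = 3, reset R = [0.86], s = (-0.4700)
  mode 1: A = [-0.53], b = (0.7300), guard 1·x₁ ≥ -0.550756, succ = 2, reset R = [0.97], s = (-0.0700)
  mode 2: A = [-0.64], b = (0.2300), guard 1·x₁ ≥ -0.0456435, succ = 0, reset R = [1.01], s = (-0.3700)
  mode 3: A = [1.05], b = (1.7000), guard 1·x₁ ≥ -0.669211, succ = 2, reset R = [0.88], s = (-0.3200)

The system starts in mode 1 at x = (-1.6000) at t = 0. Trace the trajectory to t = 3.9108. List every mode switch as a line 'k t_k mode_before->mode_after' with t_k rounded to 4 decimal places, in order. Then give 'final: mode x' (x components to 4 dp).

Mode 1: guard c·x = -0.5508 hit at Δt = 0.8198 (t = 0.8198), x⁻ = (-0.5508) → reset → x⁺ = (-0.6042), jump to mode 2
Mode 2: guard c·x = -0.0456 hit at Δt = 1.3543 (t = 2.1741), x⁻ = (-0.0456) → reset → x⁺ = (-0.4161), jump to mode 0
Mode 0: guard c·x = 0.8437 hit at Δt = 0.5018 (t = 2.6759), x⁻ = (-0.8437) → reset → x⁺ = (-1.1956), jump to mode 3
Mode 3: guard c·x = -0.6692 hit at Δt = 0.7694 (t = 3.4453), x⁻ = (-0.6692) → reset → x⁺ = (-0.9089), jump to mode 2
Mode 2: flow for 0.4655 to horizon, guard not reached → x = (-0.5821)

1 0.8198 1->2
2 2.1741 2->0
3 2.6759 0->3
4 3.4453 3->2
final: 2 -0.5821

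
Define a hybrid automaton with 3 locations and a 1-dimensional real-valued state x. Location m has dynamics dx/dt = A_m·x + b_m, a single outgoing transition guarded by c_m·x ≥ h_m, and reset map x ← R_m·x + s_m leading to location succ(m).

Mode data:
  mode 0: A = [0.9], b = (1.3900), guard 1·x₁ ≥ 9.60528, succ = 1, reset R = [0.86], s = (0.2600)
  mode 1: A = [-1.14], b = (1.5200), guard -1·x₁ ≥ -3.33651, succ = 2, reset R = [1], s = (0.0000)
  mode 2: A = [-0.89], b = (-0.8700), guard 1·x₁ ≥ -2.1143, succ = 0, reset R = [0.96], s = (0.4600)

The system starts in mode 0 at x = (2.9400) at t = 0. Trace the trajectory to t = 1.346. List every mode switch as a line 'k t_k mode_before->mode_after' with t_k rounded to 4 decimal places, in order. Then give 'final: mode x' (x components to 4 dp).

Mode 0: guard c·x = 9.6053 hit at Δt = 1.0120 (t = 1.0120), x⁻ = (9.6053) → reset → x⁺ = (8.5205), jump to mode 1
Mode 1: flow for 0.3340 to horizon, guard not reached → x = (6.2447)

1 1.0120 0->1
final: 1 6.2447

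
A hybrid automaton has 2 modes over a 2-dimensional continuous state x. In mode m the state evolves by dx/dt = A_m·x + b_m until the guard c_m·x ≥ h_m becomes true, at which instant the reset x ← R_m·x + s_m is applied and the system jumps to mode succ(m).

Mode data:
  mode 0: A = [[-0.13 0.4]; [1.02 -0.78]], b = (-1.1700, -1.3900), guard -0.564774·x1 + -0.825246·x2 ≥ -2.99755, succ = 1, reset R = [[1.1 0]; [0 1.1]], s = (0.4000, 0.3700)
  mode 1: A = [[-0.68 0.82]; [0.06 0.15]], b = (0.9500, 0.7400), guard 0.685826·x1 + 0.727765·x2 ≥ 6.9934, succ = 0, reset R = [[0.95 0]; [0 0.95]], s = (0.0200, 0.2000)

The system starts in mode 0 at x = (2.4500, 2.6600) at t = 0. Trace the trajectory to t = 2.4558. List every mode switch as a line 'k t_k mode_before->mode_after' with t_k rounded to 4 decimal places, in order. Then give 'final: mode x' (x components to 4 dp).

Mode 0: guard c·x = -2.9975 hit at Δt = 0.5627 (t = 0.5627), x⁻ = (2.1628, 2.1521) → reset → x⁺ = (2.7791, 2.7373), jump to mode 1
Mode 1: guard c·x = 6.9934 hit at Δt = 1.4519 (t = 2.0146), x⁻ = (4.9227, 4.9704) → reset → x⁺ = (4.6966, 4.9219), jump to mode 0
Mode 0: flow for 0.4412 to horizon, guard not reached → x = (4.7632, 4.7725)

1 0.5627 0->1
2 2.0146 1->0
final: 0 4.7632 4.7725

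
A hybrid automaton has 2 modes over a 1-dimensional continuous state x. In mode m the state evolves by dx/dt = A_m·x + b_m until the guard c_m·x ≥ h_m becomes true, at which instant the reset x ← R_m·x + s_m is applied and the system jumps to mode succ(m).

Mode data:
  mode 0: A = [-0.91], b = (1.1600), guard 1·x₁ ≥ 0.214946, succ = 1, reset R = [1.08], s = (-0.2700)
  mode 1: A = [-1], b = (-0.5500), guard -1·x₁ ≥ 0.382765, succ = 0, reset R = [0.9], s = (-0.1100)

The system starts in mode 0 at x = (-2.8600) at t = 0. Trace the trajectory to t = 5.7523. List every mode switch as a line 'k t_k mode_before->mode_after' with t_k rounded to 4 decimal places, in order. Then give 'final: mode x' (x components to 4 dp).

Mode 0: guard c·x = 0.2149 hit at Δt = 1.4960 (t = 1.4960), x⁻ = (0.2149) → reset → x⁺ = (-0.0379), jump to mode 1
Mode 1: guard c·x = 0.3828 hit at Δt = 1.1192 (t = 2.6152), x⁻ = (-0.3828) → reset → x⁺ = (-0.4545), jump to mode 0
Mode 0: guard c·x = 0.2149 hit at Δt = 0.5380 (t = 3.1532), x⁻ = (0.2149) → reset → x⁺ = (-0.0379), jump to mode 1
Mode 1: guard c·x = 0.3828 hit at Δt = 1.1192 (t = 4.2724), x⁻ = (-0.3828) → reset → x⁺ = (-0.4545), jump to mode 0
Mode 0: guard c·x = 0.2149 hit at Δt = 0.5380 (t = 4.8105), x⁻ = (0.2149) → reset → x⁺ = (-0.0379), jump to mode 1
Mode 1: flow for 0.9418 to horizon, guard not reached → x = (-0.3503)

1 1.4960 0->1
2 2.6152 1->0
3 3.1532 0->1
4 4.2724 1->0
5 4.8105 0->1
final: 1 -0.3503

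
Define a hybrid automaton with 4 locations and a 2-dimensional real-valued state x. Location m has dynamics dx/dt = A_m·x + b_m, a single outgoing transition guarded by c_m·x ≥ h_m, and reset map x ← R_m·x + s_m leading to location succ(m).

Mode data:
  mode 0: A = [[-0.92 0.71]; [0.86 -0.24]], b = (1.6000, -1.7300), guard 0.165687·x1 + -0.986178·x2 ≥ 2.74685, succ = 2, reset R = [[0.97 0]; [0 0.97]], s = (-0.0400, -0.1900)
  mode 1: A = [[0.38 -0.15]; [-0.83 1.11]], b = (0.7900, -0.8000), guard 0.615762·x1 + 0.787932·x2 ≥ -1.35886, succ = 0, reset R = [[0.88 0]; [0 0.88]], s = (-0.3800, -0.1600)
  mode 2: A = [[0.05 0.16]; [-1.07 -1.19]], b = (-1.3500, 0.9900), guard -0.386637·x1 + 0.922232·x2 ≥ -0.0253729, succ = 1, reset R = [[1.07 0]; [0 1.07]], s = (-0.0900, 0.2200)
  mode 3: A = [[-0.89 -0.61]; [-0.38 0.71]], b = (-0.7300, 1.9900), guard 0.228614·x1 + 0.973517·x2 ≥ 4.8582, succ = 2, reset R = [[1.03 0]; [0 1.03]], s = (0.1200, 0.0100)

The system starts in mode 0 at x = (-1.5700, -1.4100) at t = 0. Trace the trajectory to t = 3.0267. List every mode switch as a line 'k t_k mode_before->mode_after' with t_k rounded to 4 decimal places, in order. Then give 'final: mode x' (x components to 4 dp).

Mode 0: guard c·x = 2.7468 hit at Δt = 0.7071 (t = 0.7071), x⁻ = (-0.8385, -2.9262) → reset → x⁺ = (-0.8534, -3.0284), jump to mode 2
Mode 2: guard c·x = -0.0254 hit at Δt = 0.5037 (t = 1.2108), x⁻ = (-1.7120, -0.7453) → reset → x⁺ = (-1.9219, -0.5774), jump to mode 1
Mode 1: guard c·x = -1.3589 hit at Δt = 1.1126 (t = 2.3234), x⁻ = (-1.7381, -0.3663) → reset → x⁺ = (-1.9095, -0.4823), jump to mode 0
Mode 0: flow for 0.7033 to horizon, guard not reached → x = (-0.7231, -2.1769)

1 0.7071 0->2
2 1.2108 2->1
3 2.3234 1->0
final: 0 -0.7231 -2.1769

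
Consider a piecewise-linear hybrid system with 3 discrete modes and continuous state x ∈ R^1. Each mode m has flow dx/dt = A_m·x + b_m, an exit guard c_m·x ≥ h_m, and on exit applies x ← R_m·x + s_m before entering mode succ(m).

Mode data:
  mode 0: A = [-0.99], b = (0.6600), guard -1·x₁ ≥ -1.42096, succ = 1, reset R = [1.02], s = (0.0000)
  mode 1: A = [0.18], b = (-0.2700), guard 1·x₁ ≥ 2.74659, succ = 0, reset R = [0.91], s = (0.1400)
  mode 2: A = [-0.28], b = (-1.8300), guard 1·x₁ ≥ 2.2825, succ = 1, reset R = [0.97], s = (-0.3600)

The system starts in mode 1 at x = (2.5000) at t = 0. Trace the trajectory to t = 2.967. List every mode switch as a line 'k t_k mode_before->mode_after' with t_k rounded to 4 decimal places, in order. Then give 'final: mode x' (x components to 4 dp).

Mode 1: guard c·x = 2.7466 hit at Δt = 1.2245 (t = 1.2245), x⁻ = (2.7466) → reset → x⁺ = (2.6394), jump to mode 0
Mode 0: guard c·x = -1.4210 hit at Δt = 0.9711 (t = 2.1956), x⁻ = (1.4210) → reset → x⁺ = (1.4494), jump to mode 1
Mode 1: flow for 0.7714 to horizon, guard not reached → x = (1.4418)

1 1.2245 1->0
2 2.1956 0->1
final: 1 1.4418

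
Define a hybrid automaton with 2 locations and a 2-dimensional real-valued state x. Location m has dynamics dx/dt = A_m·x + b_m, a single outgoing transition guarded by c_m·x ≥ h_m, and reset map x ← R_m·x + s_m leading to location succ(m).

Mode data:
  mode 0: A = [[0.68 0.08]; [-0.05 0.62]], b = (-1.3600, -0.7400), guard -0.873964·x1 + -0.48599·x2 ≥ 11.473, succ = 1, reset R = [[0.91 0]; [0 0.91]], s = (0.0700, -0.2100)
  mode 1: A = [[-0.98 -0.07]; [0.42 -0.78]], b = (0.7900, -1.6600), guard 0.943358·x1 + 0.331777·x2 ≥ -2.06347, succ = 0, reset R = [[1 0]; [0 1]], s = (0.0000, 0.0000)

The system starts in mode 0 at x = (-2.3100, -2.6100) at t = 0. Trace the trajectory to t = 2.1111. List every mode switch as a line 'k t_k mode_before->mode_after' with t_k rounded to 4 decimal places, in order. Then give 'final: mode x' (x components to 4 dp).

1 1.3176 0->1
final: 1 -3.1711 -5.7755

Mode 0: guard c·x = 11.4730 hit at Δt = 1.3176 (t = 1.3176), x⁻ = (-9.2750, -6.9281) → reset → x⁺ = (-8.3703, -6.5145), jump to mode 1
Mode 1: flow for 0.7935 to horizon, guard not reached → x = (-3.1711, -5.7755)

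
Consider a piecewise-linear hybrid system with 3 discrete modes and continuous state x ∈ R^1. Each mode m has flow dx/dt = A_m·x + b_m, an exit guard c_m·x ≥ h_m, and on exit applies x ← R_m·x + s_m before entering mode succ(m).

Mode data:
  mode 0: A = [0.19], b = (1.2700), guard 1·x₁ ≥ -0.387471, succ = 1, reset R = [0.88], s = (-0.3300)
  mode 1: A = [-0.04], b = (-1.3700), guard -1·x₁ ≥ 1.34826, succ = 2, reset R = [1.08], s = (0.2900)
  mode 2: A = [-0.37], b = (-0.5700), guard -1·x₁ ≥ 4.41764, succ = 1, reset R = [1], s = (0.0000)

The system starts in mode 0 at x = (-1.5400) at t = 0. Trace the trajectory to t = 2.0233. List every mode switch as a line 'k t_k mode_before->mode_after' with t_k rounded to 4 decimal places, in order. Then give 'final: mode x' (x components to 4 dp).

Mode 0: guard c·x = -0.3875 hit at Δt = 1.0640 (t = 1.0640), x⁻ = (-0.3875) → reset → x⁺ = (-0.6710), jump to mode 1
Mode 1: guard c·x = 1.3483 hit at Δt = 0.5094 (t = 1.5734), x⁻ = (-1.3483) → reset → x⁺ = (-1.1661), jump to mode 2
Mode 2: flow for 0.4499 to horizon, guard not reached → x = (-1.2235)

1 1.0640 0->1
2 1.5734 1->2
final: 2 -1.2235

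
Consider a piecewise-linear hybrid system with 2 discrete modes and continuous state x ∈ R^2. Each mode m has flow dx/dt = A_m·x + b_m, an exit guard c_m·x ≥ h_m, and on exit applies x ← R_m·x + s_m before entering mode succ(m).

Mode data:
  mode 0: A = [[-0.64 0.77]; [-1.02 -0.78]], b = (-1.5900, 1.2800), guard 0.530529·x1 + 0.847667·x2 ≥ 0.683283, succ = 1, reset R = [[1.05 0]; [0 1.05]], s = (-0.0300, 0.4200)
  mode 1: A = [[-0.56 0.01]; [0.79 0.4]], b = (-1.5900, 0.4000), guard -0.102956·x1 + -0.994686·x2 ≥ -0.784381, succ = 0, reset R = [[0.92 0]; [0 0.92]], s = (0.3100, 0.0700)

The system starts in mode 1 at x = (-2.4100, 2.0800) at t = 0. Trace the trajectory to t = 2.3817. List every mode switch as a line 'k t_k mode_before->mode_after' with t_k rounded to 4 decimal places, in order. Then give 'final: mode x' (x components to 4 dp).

Mode 1: guard c·x = -0.7844 hit at Δt = 1.0934 (t = 1.0934), x⁻ = (-2.5938, 1.0570) → reset → x⁺ = (-2.0763, 1.0425), jump to mode 0
Mode 0: guard c·x = 0.6833 hit at Δt = 0.4133 (t = 1.5067), x⁻ = (-1.7450, 1.8982) → reset → x⁺ = (-1.8623, 2.4131), jump to mode 1
Mode 1: flow for 0.8750 to horizon, guard not reached → x = (-2.2248, 2.1488)

1 1.0934 1->0
2 1.5067 0->1
final: 1 -2.2248 2.1488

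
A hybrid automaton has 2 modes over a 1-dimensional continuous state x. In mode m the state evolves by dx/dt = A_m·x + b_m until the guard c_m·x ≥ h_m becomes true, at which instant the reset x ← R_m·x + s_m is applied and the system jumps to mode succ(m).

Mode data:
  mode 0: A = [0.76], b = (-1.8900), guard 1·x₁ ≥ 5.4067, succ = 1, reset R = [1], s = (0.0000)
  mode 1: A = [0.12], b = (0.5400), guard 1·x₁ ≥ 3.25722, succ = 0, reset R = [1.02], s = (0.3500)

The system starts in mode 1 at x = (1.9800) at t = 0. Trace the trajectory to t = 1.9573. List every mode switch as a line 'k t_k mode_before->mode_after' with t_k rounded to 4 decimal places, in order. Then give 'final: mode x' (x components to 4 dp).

Mode 1: guard c·x = 3.2572 hit at Δt = 1.4992 (t = 1.4992), x⁻ = (3.2572) → reset → x⁺ = (3.6724), jump to mode 0
Mode 0: flow for 0.4581 to horizon, guard not reached → x = (4.1661)

1 1.4992 1->0
final: 0 4.1661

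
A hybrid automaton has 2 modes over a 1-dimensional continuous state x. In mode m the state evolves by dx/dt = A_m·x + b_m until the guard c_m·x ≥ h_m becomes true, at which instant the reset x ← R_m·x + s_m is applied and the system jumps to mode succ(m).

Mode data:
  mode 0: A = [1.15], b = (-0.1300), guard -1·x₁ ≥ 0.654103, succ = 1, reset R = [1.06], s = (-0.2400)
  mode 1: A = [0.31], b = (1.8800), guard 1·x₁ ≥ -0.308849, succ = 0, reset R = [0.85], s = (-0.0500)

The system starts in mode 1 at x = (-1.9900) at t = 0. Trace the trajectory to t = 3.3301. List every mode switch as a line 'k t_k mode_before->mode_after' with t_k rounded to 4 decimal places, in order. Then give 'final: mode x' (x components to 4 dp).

Mode 1: guard c·x = -0.3088 hit at Δt = 1.1143 (t = 1.1143), x⁻ = (-0.3088) → reset → x⁺ = (-0.3125), jump to mode 0
Mode 0: guard c·x = 0.6541 hit at Δt = 0.5124 (t = 1.6267), x⁻ = (-0.6541) → reset → x⁺ = (-0.9333), jump to mode 1
Mode 1: guard c·x = -0.3088 hit at Δt = 0.3705 (t = 1.9972), x⁻ = (-0.3088) → reset → x⁺ = (-0.3125), jump to mode 0
Mode 0: guard c·x = 0.6541 hit at Δt = 0.5124 (t = 2.5096), x⁻ = (-0.6541) → reset → x⁺ = (-0.9333), jump to mode 1
Mode 1: guard c·x = -0.3088 hit at Δt = 0.3705 (t = 2.8801), x⁻ = (-0.3088) → reset → x⁺ = (-0.3125), jump to mode 0
Mode 0: flow for 0.4500 to horizon, guard not reached → x = (-0.6010)

1 1.1143 1->0
2 1.6267 0->1
3 1.9972 1->0
4 2.5096 0->1
5 2.8801 1->0
final: 0 -0.6010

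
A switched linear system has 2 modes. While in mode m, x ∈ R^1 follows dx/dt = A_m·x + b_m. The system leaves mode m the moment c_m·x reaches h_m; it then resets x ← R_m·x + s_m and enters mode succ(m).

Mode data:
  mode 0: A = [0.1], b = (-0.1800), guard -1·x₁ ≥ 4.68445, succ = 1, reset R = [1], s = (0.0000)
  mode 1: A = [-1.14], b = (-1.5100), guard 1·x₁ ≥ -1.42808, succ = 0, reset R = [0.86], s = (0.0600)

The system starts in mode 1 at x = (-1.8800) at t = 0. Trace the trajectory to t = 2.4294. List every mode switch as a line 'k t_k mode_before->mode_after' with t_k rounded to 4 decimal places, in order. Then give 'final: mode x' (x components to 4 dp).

Mode 1: guard c·x = -1.4281 hit at Δt = 1.4737 (t = 1.4737), x⁻ = (-1.4281) → reset → x⁺ = (-1.1681), jump to mode 0
Mode 0: flow for 0.9557 to horizon, guard not reached → x = (-1.4658)

1 1.4737 1->0
final: 0 -1.4658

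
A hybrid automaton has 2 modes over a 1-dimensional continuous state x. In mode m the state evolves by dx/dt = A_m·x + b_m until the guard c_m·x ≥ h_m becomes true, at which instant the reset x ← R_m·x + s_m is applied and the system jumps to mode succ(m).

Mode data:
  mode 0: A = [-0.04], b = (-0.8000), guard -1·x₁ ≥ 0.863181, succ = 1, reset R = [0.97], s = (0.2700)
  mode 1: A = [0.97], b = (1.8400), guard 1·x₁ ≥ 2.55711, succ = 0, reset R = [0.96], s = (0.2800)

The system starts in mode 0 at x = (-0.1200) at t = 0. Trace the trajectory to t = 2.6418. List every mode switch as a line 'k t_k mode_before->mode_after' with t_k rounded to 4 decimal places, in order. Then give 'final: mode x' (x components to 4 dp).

Mode 0: guard c·x = 0.8632 hit at Δt = 0.9525 (t = 0.9525), x⁻ = (-0.8632) → reset → x⁺ = (-0.5673), jump to mode 1
Mode 1: guard c·x = 2.5571 hit at Δt = 1.2463 (t = 2.1988), x⁻ = (2.5571) → reset → x⁺ = (2.7348), jump to mode 0
Mode 0: flow for 0.4430 to horizon, guard not reached → x = (2.3355)

1 0.9525 0->1
2 2.1988 1->0
final: 0 2.3355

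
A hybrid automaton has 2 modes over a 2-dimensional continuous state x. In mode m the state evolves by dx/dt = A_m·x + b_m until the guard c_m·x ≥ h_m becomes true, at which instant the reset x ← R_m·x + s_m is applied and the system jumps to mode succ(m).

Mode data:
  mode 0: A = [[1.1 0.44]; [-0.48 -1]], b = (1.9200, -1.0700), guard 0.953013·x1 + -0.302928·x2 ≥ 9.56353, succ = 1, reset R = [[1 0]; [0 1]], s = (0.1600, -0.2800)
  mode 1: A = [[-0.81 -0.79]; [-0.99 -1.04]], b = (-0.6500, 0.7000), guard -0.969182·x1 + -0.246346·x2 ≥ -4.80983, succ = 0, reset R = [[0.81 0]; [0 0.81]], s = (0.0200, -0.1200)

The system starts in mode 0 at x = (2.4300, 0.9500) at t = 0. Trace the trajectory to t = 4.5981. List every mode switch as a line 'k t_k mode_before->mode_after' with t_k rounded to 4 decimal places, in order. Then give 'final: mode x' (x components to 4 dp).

1 0.9067 0->1
2 1.8444 1->0
3 2.3362 0->1
4 3.3507 1->0
5 3.8149 0->1
final: 1 6.7838 -5.7278

Mode 0: guard c·x = 9.5635 hit at Δt = 0.9067 (t = 0.9067), x⁻ = (9.4118, -1.9608) → reset → x⁺ = (9.5718, -2.2408), jump to mode 1
Mode 1: guard c·x = -4.8098 hit at Δt = 0.9377 (t = 1.8444), x⁻ = (6.1648, -4.7292) → reset → x⁺ = (5.0135, -3.9506), jump to mode 0
Mode 0: guard c·x = 9.5635 hit at Δt = 0.4918 (t = 2.3362), x⁻ = (8.7285, -4.1105) → reset → x⁺ = (8.8885, -4.3905), jump to mode 1
Mode 1: guard c·x = -4.8098 hit at Δt = 1.0145 (t = 3.3507), x⁻ = (6.3736, -5.5504) → reset → x⁺ = (5.1826, -4.6158), jump to mode 0
Mode 0: guard c·x = 9.5635 hit at Δt = 0.4641 (t = 3.8149), x⁻ = (8.5969, -4.5245) → reset → x⁺ = (8.7569, -4.8045), jump to mode 1
Mode 1: flow for 0.7832 to horizon, guard not reached → x = (6.7838, -5.7278)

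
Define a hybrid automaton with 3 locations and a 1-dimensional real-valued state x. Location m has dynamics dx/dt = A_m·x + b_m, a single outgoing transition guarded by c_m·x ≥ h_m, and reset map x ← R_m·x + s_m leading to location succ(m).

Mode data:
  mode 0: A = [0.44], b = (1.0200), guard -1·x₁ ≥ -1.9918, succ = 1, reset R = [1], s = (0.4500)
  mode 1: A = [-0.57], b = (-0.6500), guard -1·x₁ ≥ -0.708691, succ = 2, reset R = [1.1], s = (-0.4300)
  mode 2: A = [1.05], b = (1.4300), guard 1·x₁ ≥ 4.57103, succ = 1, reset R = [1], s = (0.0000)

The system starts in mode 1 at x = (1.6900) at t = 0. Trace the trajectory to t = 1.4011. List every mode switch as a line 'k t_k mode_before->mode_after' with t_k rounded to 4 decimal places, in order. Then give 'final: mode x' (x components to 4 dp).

1 0.7469 1->2
final: 2 2.0397

Mode 1: guard c·x = -0.7087 hit at Δt = 0.7469 (t = 0.7469), x⁻ = (0.7087) → reset → x⁺ = (0.3496), jump to mode 2
Mode 2: flow for 0.6542 to horizon, guard not reached → x = (2.0397)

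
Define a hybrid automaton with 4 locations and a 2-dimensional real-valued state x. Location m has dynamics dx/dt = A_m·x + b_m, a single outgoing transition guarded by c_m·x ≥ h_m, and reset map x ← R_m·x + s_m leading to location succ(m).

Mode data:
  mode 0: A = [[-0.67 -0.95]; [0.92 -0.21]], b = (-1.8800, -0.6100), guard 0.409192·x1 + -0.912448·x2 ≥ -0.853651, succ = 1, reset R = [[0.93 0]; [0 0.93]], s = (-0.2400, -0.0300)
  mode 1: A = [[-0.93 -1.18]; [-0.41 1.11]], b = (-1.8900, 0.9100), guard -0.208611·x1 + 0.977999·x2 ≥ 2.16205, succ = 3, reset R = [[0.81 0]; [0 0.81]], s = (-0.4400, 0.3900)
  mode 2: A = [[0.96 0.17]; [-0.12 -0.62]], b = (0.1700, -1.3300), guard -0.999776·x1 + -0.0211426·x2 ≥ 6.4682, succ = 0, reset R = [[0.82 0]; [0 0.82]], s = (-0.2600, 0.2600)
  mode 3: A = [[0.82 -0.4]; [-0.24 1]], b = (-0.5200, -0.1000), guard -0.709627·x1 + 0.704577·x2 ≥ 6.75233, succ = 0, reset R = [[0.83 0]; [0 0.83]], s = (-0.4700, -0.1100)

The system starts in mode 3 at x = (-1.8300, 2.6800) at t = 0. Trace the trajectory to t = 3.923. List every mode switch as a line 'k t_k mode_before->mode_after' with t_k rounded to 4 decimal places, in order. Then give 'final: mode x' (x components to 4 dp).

Mode 3: guard c·x = 6.7523 hit at Δt = 0.5697 (t = 0.5697), x⁻ = (-4.3689, 5.1833) → reset → x⁺ = (-4.0962, 4.1922), jump to mode 0
Mode 0: guard c·x = -0.8537 hit at Δt = 1.0006 (t = 1.5703), x⁻ = (-4.3138, -0.9990) → reset → x⁺ = (-4.2518, -0.9590), jump to mode 1
Mode 1: guard c·x = 2.1620 hit at Δt = 1.0508 (t = 2.6211), x⁻ = (-3.1027, 1.5489) → reset → x⁺ = (-2.9532, 1.6446), jump to mode 3
Mode 3: guard c·x = 6.7523 hit at Δt = 0.5839 (t = 3.2050), x⁻ = (-5.8870, 3.6544) → reset → x⁺ = (-5.3562, 2.9231), jump to mode 0
Mode 0: flow for 0.7180 to horizon, guard not reached → x = (-4.7392, -1.1083)

1 0.5697 3->0
2 1.5703 0->1
3 2.6211 1->3
4 3.2050 3->0
final: 0 -4.7392 -1.1083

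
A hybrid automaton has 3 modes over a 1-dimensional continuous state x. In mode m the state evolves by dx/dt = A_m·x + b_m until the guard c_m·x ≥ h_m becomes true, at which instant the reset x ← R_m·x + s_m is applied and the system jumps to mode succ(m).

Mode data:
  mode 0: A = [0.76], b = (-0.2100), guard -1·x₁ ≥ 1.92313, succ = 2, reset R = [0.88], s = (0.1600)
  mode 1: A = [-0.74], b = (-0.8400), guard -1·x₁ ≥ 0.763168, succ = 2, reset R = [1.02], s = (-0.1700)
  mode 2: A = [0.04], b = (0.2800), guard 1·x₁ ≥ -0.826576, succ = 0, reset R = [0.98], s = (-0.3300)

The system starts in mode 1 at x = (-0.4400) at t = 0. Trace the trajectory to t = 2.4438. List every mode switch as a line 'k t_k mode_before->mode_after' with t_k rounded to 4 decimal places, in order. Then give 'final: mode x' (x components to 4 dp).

Mode 1: guard c·x = 0.7632 hit at Δt = 0.8450 (t = 0.8450), x⁻ = (-0.7632) → reset → x⁺ = (-0.9484), jump to mode 2
Mode 2: guard c·x = -0.8266 hit at Δt = 0.4984 (t = 1.3434), x⁻ = (-0.8266) → reset → x⁺ = (-1.1400), jump to mode 0
Mode 0: guard c·x = 1.9231 hit at Δt = 0.5791 (t = 1.9225), x⁻ = (-1.9231) → reset → x⁺ = (-1.5324), jump to mode 2
Mode 2: flow for 0.5213 to horizon, guard not reached → x = (-1.4171)

1 0.8450 1->2
2 1.3434 2->0
3 1.9225 0->2
final: 2 -1.4171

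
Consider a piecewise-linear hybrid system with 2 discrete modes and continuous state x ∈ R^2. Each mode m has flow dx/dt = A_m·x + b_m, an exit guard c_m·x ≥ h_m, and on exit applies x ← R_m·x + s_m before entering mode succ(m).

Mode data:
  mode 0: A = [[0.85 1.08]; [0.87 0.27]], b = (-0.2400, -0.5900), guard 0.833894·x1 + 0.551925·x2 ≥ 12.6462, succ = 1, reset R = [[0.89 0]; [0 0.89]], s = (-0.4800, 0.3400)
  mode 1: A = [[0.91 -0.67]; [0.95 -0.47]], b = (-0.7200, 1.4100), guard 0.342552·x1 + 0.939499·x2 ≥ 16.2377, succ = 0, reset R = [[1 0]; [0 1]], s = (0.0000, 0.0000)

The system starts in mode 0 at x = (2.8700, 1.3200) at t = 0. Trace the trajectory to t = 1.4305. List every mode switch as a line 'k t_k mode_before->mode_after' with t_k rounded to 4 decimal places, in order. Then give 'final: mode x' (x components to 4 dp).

Mode 0: guard c·x = 12.6462 hit at Δt = 0.9586 (t = 0.9586), x⁻ = (10.8457, 6.5263) → reset → x⁺ = (9.1727, 6.1484), jump to mode 1
Mode 1: flow for 0.4719 to horizon, guard not reached → x = (10.6176, 9.5264)

1 0.9586 0->1
final: 1 10.6176 9.5264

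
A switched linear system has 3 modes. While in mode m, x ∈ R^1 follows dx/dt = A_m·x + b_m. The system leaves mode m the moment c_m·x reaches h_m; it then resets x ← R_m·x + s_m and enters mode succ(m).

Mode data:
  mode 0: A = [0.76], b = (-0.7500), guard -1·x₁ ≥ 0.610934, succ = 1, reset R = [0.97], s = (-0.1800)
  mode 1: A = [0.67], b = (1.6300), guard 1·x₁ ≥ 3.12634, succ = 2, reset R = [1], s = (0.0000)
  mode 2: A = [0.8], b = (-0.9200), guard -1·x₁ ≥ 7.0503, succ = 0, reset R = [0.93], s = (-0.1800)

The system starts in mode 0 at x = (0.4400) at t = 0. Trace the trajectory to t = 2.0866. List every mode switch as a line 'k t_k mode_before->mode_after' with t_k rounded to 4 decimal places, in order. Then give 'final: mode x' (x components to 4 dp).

Mode 0: guard c·x = 0.6109 hit at Δt = 1.4108 (t = 1.4108), x⁻ = (-0.6109) → reset → x⁺ = (-0.7726), jump to mode 1
Mode 1: flow for 0.6758 to horizon, guard not reached → x = (0.1782)

1 1.4108 0->1
final: 1 0.1782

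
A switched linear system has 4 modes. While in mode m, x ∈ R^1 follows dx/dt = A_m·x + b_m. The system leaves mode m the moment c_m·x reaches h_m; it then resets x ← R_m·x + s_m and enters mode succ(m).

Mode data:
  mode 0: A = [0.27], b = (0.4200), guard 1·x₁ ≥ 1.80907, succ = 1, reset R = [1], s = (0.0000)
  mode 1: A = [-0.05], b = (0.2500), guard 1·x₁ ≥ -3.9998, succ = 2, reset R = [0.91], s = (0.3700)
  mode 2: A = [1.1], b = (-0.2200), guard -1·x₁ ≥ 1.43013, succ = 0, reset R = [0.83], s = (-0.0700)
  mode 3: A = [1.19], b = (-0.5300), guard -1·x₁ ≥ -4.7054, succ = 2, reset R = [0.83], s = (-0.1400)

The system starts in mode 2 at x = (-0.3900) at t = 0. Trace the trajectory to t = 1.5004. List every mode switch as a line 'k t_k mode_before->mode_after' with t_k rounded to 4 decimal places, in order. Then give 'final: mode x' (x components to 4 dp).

1 0.9239 2->0
final: 0 -1.2067

Mode 2: guard c·x = 1.4301 hit at Δt = 0.9239 (t = 0.9239), x⁻ = (-1.4301) → reset → x⁺ = (-1.2570), jump to mode 0
Mode 0: flow for 0.5765 to horizon, guard not reached → x = (-1.2067)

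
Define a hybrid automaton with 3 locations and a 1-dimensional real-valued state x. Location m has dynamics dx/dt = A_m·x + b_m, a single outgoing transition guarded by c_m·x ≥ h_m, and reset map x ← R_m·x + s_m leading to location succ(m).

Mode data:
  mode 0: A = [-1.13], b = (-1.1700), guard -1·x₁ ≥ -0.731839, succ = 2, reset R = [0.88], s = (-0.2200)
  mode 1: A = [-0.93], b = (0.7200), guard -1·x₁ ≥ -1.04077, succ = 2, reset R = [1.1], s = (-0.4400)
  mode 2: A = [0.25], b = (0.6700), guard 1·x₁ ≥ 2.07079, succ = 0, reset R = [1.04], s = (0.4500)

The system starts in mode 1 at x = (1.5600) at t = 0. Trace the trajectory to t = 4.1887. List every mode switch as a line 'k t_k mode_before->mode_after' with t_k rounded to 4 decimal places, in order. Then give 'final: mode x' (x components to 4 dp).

1 1.1624 1->2
2 2.5184 2->0
3 3.1576 0->2
final: 2 1.3367

Mode 1: guard c·x = -1.0408 hit at Δt = 1.1624 (t = 1.1624), x⁻ = (1.0408) → reset → x⁺ = (0.7048), jump to mode 2
Mode 2: guard c·x = 2.0708 hit at Δt = 1.3560 (t = 2.5184), x⁻ = (2.0708) → reset → x⁺ = (2.6036), jump to mode 0
Mode 0: guard c·x = -0.7318 hit at Δt = 0.6392 (t = 3.1576), x⁻ = (0.7318) → reset → x⁺ = (0.4240), jump to mode 2
Mode 2: flow for 1.0311 to horizon, guard not reached → x = (1.3367)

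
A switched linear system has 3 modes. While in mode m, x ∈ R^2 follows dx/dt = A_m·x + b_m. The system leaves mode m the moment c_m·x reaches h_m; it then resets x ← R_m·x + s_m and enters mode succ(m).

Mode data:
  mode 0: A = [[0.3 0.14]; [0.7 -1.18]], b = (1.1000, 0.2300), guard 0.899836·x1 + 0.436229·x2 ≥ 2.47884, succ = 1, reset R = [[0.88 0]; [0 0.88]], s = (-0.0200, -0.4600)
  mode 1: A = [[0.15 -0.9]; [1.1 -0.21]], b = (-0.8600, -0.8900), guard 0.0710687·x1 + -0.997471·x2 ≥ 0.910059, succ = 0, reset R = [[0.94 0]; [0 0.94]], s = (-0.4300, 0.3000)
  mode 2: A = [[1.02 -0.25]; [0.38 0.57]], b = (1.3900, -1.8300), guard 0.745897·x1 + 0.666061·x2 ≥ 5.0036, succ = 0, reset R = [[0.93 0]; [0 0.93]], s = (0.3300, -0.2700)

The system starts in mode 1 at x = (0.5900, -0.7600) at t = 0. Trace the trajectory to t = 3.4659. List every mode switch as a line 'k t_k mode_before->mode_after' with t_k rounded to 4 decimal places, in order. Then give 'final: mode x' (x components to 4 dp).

Mode 1: guard c·x = 0.9101 hit at Δt = 1.0787 (t = 1.0787), x⁻ = (0.5431, -0.8737) → reset → x⁺ = (0.0805, -0.5212), jump to mode 0
Mode 0: guard c·x = 2.4788 hit at Δt = 1.5725 (t = 2.6512), x⁻ = (2.3634, 0.8073) → reset → x⁺ = (2.0598, 0.2504), jump to mode 1
Mode 1: flow for 0.8147 to horizon, guard not reached → x = (1.0867, 0.8685)

1 1.0787 1->0
2 2.6512 0->1
final: 1 1.0867 0.8685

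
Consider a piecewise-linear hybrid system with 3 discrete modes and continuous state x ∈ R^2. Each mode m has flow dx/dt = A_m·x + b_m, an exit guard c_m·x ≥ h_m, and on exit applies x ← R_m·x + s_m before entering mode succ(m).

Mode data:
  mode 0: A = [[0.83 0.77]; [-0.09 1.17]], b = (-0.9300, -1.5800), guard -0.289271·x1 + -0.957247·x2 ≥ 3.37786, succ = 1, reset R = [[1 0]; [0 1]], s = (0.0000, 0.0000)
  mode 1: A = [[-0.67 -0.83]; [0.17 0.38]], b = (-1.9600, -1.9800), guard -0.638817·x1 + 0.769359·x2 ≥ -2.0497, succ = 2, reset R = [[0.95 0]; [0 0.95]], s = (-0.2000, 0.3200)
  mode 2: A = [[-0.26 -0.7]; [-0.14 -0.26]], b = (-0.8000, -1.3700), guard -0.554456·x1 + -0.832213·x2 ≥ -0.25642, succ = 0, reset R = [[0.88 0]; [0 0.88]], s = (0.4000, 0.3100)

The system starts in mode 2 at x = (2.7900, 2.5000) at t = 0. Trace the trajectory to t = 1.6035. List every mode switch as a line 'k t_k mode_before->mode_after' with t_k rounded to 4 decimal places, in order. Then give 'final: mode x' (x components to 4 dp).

1 1.2711 2->0
final: 0 0.5471 -0.0394

Mode 2: guard c·x = -0.2564 hit at Δt = 1.2711 (t = 1.2711), x⁻ = (0.2690, 0.1289) → reset → x⁺ = (0.6367, 0.4234), jump to mode 0
Mode 0: flow for 0.3324 to horizon, guard not reached → x = (0.5471, -0.0394)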